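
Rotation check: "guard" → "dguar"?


Word: "guard", Candidate: "dguar"
Method: check if candidate is substring of word+word
"guardguard" contains "dguar"? Yes
Is rotation = Yes


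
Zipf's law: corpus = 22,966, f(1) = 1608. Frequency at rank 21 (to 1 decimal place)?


Zipf's law: f(r) = f(1) / r
f(1) = 1608
f(21) = 1608 / 21
= 76.6 occurrences


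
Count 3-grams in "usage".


Word: "usage" (length 5)
Number of 3-grams = length - 3 + 1 = 5 - 3 + 1
= 3


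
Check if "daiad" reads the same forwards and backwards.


Word: "daiad"
Reversed: "daiad"
Forward == Backward? daiad == daiad
Palindrome = Yes


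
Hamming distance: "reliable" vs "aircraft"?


Comparing character by character (same length = 8):
  Pos 0: 'r' vs 'a' !=
  Pos 1: 'e' vs 'i' !=
  Pos 2: 'l' vs 'r' !=
  Pos 3: 'i' vs 'c' !=
  Pos 4: 'a' vs 'r' !=
  Pos 5: 'b' vs 'a' !=
  Pos 6: 'l' vs 'f' !=
  Pos 7: 'e' vs 't' !=
Hamming distance = 8


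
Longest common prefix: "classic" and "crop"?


Word 1: "classic"
Word 2: "crop"
Comparing from start:
  Pos 0: 'c' == 'c'
  Pos 1: 'l' != 'r' (stop)
LCP = "c" (length 1)


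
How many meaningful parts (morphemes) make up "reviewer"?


Word: "reviewer"
Morphemes: re- | view | -er
Each morpheme carries meaning
= 3 morphemes


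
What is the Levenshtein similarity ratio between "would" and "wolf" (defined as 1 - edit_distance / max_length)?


Word 1: "would" (length 5)
Word 2: "wolf" (length 4)
One optimal edit sequence:
  1. keep 'w'
  2. keep 'o'
  3. delete 'u'  (+1)
  4. keep 'l'
  5. substitute 'd' -> 'f'  (+1)
Edit distance = 2
Max length = max(5, 4) = 5
Similarity = 1 - 2/5
= 0.6000


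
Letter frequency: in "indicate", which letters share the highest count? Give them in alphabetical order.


Word: "indicate"
Letter counts:
  'a': 1
  'c': 1
  'd': 1
  'e': 1
  'i': 2
  'n': 1
  't': 1
Maximum count = 2
Most frequent = 'i' (2 times each)


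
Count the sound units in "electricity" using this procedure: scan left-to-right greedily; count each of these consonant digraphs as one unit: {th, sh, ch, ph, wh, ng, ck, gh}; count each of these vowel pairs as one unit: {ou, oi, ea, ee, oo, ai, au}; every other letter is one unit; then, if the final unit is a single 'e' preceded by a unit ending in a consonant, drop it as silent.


Word: "electricity" (11 letters)
Left-to-right scan:
  1. 'e' (letter)
  2. 'l' (letter)
  3. 'e' (letter)
  4. 'c' (letter)
  5. 't' (letter)
  6. 'r' (letter)
  7. 'i' (letter)
  8. 'c' (letter)
  9. 'i' (letter)
  10. 't' (letter)
  11. 'y' (letter)
Units from scan: 11
Sound units = 11 units


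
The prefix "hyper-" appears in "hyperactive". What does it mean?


Prefix: hyper-
As in: hyperactive -> hyper- + active
Meaning = over / excessive


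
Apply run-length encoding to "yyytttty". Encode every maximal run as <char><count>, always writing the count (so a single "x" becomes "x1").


String: "yyytttty"
Scanning for consecutive runs:
  'y' x 3
  't' x 4
  'y' x 1
RLE = "y3t4y1"


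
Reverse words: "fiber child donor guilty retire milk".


Original: "fiber child donor guilty retire milk"
Words (1..n): fiber | child | donor | guilty | retire | milk
Reversed (n..1): milk | retire | guilty | donor | child | fiber
Result = "milk retire guilty donor child fiber"


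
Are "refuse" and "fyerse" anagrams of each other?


Word 1: "refuse" → sorted: eefrsu
Word 2: "fyerse" → sorted: eefrsy
Same letters? eefrsu != eefrsy
Anagram = No


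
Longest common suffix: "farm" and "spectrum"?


Word 1: "farm"
Word 2: "spectrum"
Comparing from end:
  Pos -1: 'm' == 'm'
  Pos -2: 'r' != 'u' (stop)
LCS = "m" (length 1)


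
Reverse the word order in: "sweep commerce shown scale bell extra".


Original: "sweep commerce shown scale bell extra"
Words (1..n): sweep | commerce | shown | scale | bell | extra
Reversed (n..1): extra | bell | scale | shown | commerce | sweep
Result = "extra bell scale shown commerce sweep"


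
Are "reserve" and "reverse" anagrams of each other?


Word 1: "reserve" → sorted: eeerrsv
Word 2: "reverse" → sorted: eeerrsv
Same letters? eeerrsv == eeerrsv
Anagram = Yes


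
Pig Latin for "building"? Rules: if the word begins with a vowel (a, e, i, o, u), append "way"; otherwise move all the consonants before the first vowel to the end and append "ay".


Word: "building"
Starts with consonant(s) → move to end, add 'ay'
Consonant cluster: "b"
Pig Latin = "uildingbay"


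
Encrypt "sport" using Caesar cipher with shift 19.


Word: "sport"
Shift: 19
Each letter → (letter + shift) mod 26:
  's' (18) + 19 = 11 → 'l'
  'p' (15) + 19 = 8 → 'i'
  'o' (14) + 19 = 7 → 'h'
  'r' (17) + 19 = 10 → 'k'
  't' (19) + 19 = 12 → 'm'
Result = "lihkm"


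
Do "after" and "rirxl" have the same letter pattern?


Pattern of "after": [0, 1, 2, 3, 4]
Pattern of "rirxl": [0, 1, 0, 2, 3]
Patterns do not match
Same pattern = No


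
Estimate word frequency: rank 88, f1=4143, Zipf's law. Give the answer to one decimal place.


Zipf's law: f(r) = f(1) / r
f(1) = 4143
f(88) = 4143 / 88
= 47.1 occurrences


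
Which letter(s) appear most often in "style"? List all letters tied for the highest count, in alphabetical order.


Word: "style"
Letter counts:
  'e': 1
  'l': 1
  's': 1
  't': 1
  'y': 1
Maximum count = 1
Most frequent = 'e', 'l', 's', 't', 'y' (1 time each)


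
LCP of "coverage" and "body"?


Word 1: "coverage"
Word 2: "body"
Comparing from start:
  Pos 0: 'c' != 'b' (stop)
LCP = "" (length 0)


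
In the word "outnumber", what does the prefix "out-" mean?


Prefix: out-
Example: outnumber (out- + number)
Meaning = surpass


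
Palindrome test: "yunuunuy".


Word: "yunuunuy"
Reversed: "yunuunuy"
Forward == Backward? yunuunuy == yunuunuy
Palindrome = Yes


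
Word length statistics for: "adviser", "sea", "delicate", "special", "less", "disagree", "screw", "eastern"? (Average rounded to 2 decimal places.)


Lengths: "adviser"=7, "sea"=3, "delicate"=8, "special"=7, "less"=4, "disagree"=8, "screw"=5, "eastern"=7
Sum = 49, Count = 8
Average = 49/8 = 6.13
= avg=6.13, min=3, max=8


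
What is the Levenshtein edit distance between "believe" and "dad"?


Word 1: "believe" (length 7)
Word 2: "dad" (length 3)
One optimal edit sequence (insert/delete/substitute each cost 1):
  1. delete 'b'  (+1)
  2. delete 'e'  (+1)
  3. delete 'l'  (+1)
  4. delete 'i'  (+1)
  5. substitute 'e' -> 'd'  (+1)
  6. substitute 'v' -> 'a'  (+1)
  7. substitute 'e' -> 'd'  (+1)
Total edit operations: 7
Edit distance = 7


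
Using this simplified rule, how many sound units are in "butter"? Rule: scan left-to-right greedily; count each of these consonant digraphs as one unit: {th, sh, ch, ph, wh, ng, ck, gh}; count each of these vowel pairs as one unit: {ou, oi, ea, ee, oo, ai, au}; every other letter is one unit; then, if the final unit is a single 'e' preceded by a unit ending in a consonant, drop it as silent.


Word: "butter" (6 letters)
Left-to-right scan:
  (1) 'b' (letter)
  (2) 'u' (letter)
  (3) 't' (letter)
  (4) 't' (letter)
  (5) 'e' (letter)
  (6) 'r' (letter)
Units from scan: 6
Sound units = 6 units


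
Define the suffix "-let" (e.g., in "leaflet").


Suffix: -let
Example: leaflet = leaf + -let
Meaning = small


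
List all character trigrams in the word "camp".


Word: "camp" (length 4)
Number of trigrams = 4 - 3 + 1 = 2
  Position 0: "cam"
  Position 1: "amp"
Trigrams = "cam", "amp"


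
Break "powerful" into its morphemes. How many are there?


Word: "powerful"
Morphemes: power / -ful
Each morpheme carries meaning
= 2 morphemes


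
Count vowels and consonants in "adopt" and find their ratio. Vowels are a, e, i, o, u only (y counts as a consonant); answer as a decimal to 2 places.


Word: "adopt"
Vowels (a,e,i,o,u): 2
Consonants: 3
Ratio = 2/3
= 0.67


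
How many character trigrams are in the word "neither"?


Word: "neither" (length 7)
Number of 3-grams = length - 3 + 1 = 7 - 3 + 1
= 5


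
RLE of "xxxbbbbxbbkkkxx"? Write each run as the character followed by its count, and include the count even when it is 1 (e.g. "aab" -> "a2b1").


String: "xxxbbbbxbbkkkxx"
Scanning for consecutive runs:
  'x' x 3
  'b' x 4
  'x' x 1
  'b' x 2
  'k' x 3
  'x' x 2
RLE = "x3b4x1b2k3x2"


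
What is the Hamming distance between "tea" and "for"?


Comparing character by character (same length = 3):
  Pos 0: 't' vs 'f' !=
  Pos 1: 'e' vs 'o' !=
  Pos 2: 'a' vs 'r' !=
Hamming distance = 3


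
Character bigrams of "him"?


Word: "him" (length 3)
Number of bigrams = 3 - 2 + 1 = 2
  Position 0: "hi"
  Position 1: "im"
Bigrams = "hi", "im"


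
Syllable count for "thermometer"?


Word: "thermometer"
Syllable breakdown: ther · mom · e · ter
Counting: 4 parts
= 4 syllables


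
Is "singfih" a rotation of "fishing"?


Word: "fishing", Candidate: "singfih"
Method: check if candidate is substring of word+word
"fishingfishing" contains "singfih"? No
Is rotation = No


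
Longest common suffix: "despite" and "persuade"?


Word 1: "despite"
Word 2: "persuade"
Comparing from end:
  Pos -1: 'e' == 'e'
  Pos -2: 't' != 'd' (stop)
LCS = "e" (length 1)


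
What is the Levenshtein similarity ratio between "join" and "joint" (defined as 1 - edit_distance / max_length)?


Word 1: "join" (length 4)
Word 2: "joint" (length 5)
One optimal edit sequence:
  1. keep 'j'
  2. keep 'o'
  3. keep 'i'
  4. keep 'n'
  5. insert 't'  (+1)
Edit distance = 1
Max length = max(4, 5) = 5
Similarity = 1 - 1/5
= 0.8000


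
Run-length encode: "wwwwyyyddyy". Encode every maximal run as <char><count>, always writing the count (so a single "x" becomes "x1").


String: "wwwwyyyddyy"
Scanning for consecutive runs:
  'w' x 4
  'y' x 3
  'd' x 2
  'y' x 2
RLE = "w4y3d2y2"


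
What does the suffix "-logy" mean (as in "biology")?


Suffix: -logy
Example: biology (bio- + -logy)
Meaning = study of


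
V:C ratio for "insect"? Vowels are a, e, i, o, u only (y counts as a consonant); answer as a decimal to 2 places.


Word: "insect"
Vowels (a,e,i,o,u): 2
Consonants: 4
Ratio = 2/4
= 0.50


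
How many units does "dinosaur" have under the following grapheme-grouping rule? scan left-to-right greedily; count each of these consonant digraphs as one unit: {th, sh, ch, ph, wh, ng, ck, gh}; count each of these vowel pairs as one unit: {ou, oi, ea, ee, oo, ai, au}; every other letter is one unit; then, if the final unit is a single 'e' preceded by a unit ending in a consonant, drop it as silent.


Word: "dinosaur" (8 letters)
Left-to-right scan:
  (1) 'd' (letter)
  (2) 'i' (letter)
  (3) 'n' (letter)
  (4) 'o' (letter)
  (5) 's' (letter)
  (6) 'au' (vowel-pair)
  (7) 'r' (letter)
Units from scan: 7
Sound units = 7 units


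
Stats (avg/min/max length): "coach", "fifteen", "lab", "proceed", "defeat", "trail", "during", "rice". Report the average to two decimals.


Lengths: "coach"=5, "fifteen"=7, "lab"=3, "proceed"=7, "defeat"=6, "trail"=5, "during"=6, "rice"=4
Sum = 43, Count = 8
Average = 43/8 = 5.38
= avg=5.38, min=3, max=7


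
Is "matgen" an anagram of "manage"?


Word 1: "manage" → sorted: aaegmn
Word 2: "matgen" → sorted: aegmnt
Same letters? aaegmn != aegmnt
Anagram = No


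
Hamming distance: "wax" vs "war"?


Comparing character by character (same length = 3):
  Pos 0: 'w' vs 'w' =
  Pos 1: 'a' vs 'a' =
  Pos 2: 'x' vs 'r' !=
Hamming distance = 1


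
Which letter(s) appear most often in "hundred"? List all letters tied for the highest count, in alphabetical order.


Word: "hundred"
Letter counts:
  'd': 2
  'e': 1
  'h': 1
  'n': 1
  'r': 1
  'u': 1
Maximum count = 2
Most frequent = 'd' (2 times each)


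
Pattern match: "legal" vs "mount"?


Pattern of "legal": [0, 1, 2, 3, 0]
Pattern of "mount": [0, 1, 2, 3, 4]
Patterns do not match
Same pattern = No


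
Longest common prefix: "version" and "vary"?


Word 1: "version"
Word 2: "vary"
Comparing from start:
  Pos 0: 'v' == 'v'
  Pos 1: 'e' != 'a' (stop)
LCP = "v" (length 1)


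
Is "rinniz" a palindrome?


Word: "rinniz"
Reversed: "zinnir"
Forward == Backward? rinniz != zinnir
Palindrome = No


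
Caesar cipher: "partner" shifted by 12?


Word: "partner"
Shift: 12
Each letter → (letter + shift) mod 26:
  'p' (15) + 12 = 1 → 'b'
  'a' (0) + 12 = 12 → 'm'
  'r' (17) + 12 = 3 → 'd'
  't' (19) + 12 = 5 → 'f'
  'n' (13) + 12 = 25 → 'z'
  'e' (4) + 12 = 16 → 'q'
  'r' (17) + 12 = 3 → 'd'
Result = "bmdfzqd"


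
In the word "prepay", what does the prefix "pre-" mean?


Prefix: pre-
Example: prepay = pre- + pay
Meaning = before


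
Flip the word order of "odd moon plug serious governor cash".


Original: "odd moon plug serious governor cash"
Words (1..n): odd | moon | plug | serious | governor | cash
Reversed (n..1): cash | governor | serious | plug | moon | odd
Result = "cash governor serious plug moon odd"


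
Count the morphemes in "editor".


Word: "editor"
Morphemes: edit + -or
Each morpheme carries meaning
= 2 morphemes


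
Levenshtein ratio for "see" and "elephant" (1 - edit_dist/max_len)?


Word 1: "see" (length 3)
Word 2: "elephant" (length 8)
One optimal edit sequence:
  1. insert 'e'  (+1)
  2. substitute 's' -> 'l'  (+1)
  3. keep 'e'
  4. insert 'p'  (+1)
  5. insert 'h'  (+1)
  6. insert 'a'  (+1)
  7. insert 'n'  (+1)
  8. substitute 'e' -> 't'  (+1)
Edit distance = 7
Max length = max(3, 8) = 8
Similarity = 1 - 7/8
= 0.1250


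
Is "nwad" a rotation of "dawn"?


Word: "dawn", Candidate: "nwad"
Method: check if candidate is substring of word+word
"dawndawn" contains "nwad"? No
Is rotation = No


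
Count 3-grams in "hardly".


Word: "hardly" (length 6)
Number of 3-grams = length - 3 + 1 = 6 - 3 + 1
= 4


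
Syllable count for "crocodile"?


Word: "crocodile"
Syllable breakdown: croc-o-dile
Counting: 3 parts
= 3 syllables


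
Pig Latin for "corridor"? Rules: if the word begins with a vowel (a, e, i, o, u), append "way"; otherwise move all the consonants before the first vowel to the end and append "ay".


Word: "corridor"
Starts with consonant(s) → move to end, add 'ay'
Consonant cluster: "c"
Pig Latin = "orridorcay"


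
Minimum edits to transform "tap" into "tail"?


Word 1: "tap" (length 3)
Word 2: "tail" (length 4)
One optimal edit sequence (insert/delete/substitute each cost 1):
  1. keep 't'
  2. keep 'a'
  3. insert 'i'  (+1)
  4. substitute 'p' -> 'l'  (+1)
Total edit operations: 2
Edit distance = 2


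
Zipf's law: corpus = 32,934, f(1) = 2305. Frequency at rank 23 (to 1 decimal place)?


Zipf's law: f(r) = f(1) / r
f(1) = 2305
f(23) = 2305 / 23
= 100.2 occurrences


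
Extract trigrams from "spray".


Word: "spray" (length 5)
Number of trigrams = 5 - 3 + 1 = 3
  Position 0: "spr"
  Position 1: "pra"
  Position 2: "ray"
Trigrams = "spr", "pra", "ray"


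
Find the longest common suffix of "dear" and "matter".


Word 1: "dear"
Word 2: "matter"
Comparing from end:
  Pos -1: 'r' == 'r'
  Pos -2: 'a' != 'e' (stop)
LCS = "r" (length 1)


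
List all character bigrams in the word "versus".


Word: "versus" (length 6)
Number of bigrams = 6 - 2 + 1 = 5
  Position 0: "ve"
  Position 1: "er"
  Position 2: "rs"
  Position 3: "su"
  Position 4: "us"
Bigrams = "ve", "er", "rs", "su", "us"


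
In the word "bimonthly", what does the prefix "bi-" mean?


Prefix: bi-
Example: bimonthly (bi- + monthly)
Meaning = two


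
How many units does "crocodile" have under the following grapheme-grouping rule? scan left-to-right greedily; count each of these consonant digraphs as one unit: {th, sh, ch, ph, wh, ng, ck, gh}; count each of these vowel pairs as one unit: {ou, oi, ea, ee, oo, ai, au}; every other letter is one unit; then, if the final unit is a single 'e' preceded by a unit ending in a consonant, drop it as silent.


Word: "crocodile" (9 letters)
Left-to-right scan:
  (1) 'c' (letter)
  (2) 'r' (letter)
  (3) 'o' (letter)
  (4) 'c' (letter)
  (5) 'o' (letter)
  (6) 'd' (letter)
  (7) 'i' (letter)
  (8) 'l' (letter)
  (9) 'e' (letter)
Units from scan: 9
Final unit is 'e' after a consonant -> drop as silent (-1)
Sound units = 8 units


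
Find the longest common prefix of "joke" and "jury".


Word 1: "joke"
Word 2: "jury"
Comparing from start:
  Pos 0: 'j' == 'j'
  Pos 1: 'o' != 'u' (stop)
LCP = "j" (length 1)


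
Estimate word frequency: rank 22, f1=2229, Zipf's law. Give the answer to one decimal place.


Zipf's law: f(r) = f(1) / r
f(1) = 2229
f(22) = 2229 / 22
= 101.3 occurrences


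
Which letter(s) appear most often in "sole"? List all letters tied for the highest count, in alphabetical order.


Word: "sole"
Letter counts:
  'e': 1
  'l': 1
  'o': 1
  's': 1
Maximum count = 1
Most frequent = 'e', 'l', 'o', 's' (1 time each)


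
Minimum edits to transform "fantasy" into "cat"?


Word 1: "fantasy" (length 7)
Word 2: "cat" (length 3)
One optimal edit sequence (insert/delete/substitute each cost 1):
  1. substitute 'f' -> 'c'  (+1)
  2. keep 'a'
  3. delete 'n'  (+1)
  4. keep 't'
  5. delete 'a'  (+1)
  6. delete 's'  (+1)
  7. delete 'y'  (+1)
Total edit operations: 5
Edit distance = 5


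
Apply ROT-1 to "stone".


Word: "stone"
Shift: 1
Each letter → (letter + shift) mod 26:
  's' (18) + 1 = 19 → 't'
  't' (19) + 1 = 20 → 'u'
  'o' (14) + 1 = 15 → 'p'
  'n' (13) + 1 = 14 → 'o'
  'e' (4) + 1 = 5 → 'f'
Result = "tupof"


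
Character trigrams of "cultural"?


Word: "cultural" (length 8)
Number of trigrams = 8 - 3 + 1 = 6
  Position 0: "cul"
  Position 1: "ult"
  Position 2: "ltu"
  Position 3: "tur"
  Position 4: "ura"
  Position 5: "ral"
Trigrams = "cul", "ult", "ltu", "tur", "ura", "ral"


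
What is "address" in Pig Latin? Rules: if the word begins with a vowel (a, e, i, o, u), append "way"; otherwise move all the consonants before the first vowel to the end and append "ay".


Word: "address"
Starts with vowel → add 'way'
Pig Latin = "addressway"


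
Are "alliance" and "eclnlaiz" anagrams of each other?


Word 1: "alliance" → sorted: aaceilln
Word 2: "eclnlaiz" → sorted: aceillnz
Same letters? aaceilln != aceillnz
Anagram = No


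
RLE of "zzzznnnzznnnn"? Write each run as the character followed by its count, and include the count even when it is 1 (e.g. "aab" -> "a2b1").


String: "zzzznnnzznnnn"
Scanning for consecutive runs:
  'z' x 4
  'n' x 3
  'z' x 2
  'n' x 4
RLE = "z4n3z2n4"


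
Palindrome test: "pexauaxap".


Word: "pexauaxap"
Reversed: "paxauaxep"
Forward == Backward? pexauaxap != paxauaxep
Palindrome = No


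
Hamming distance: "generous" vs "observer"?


Comparing character by character (same length = 8):
  Pos 0: 'g' vs 'o' !=
  Pos 1: 'e' vs 'b' !=
  Pos 2: 'n' vs 's' !=
  Pos 3: 'e' vs 'e' =
  Pos 4: 'r' vs 'r' =
  Pos 5: 'o' vs 'v' !=
  Pos 6: 'u' vs 'e' !=
  Pos 7: 's' vs 'r' !=
Hamming distance = 6


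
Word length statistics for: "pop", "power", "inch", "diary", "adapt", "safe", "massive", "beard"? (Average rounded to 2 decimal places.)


Lengths: "pop"=3, "power"=5, "inch"=4, "diary"=5, "adapt"=5, "safe"=4, "massive"=7, "beard"=5
Sum = 38, Count = 8
Average = 38/8 = 4.75
= avg=4.75, min=3, max=7


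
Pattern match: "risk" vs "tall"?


Pattern of "risk": [0, 1, 2, 3]
Pattern of "tall": [0, 1, 2, 2]
Patterns do not match
Same pattern = No


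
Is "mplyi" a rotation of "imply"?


Word: "imply", Candidate: "mplyi"
Method: check if candidate is substring of word+word
"implyimply" contains "mplyi"? Yes
Is rotation = Yes


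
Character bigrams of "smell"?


Word: "smell" (length 5)
Number of bigrams = 5 - 2 + 1 = 4
  Position 0: "sm"
  Position 1: "me"
  Position 2: "el"
  Position 3: "ll"
Bigrams = "sm", "me", "el", "ll"


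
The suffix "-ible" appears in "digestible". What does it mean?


Suffix: -ible
As in: digestible -> digest + -ible
Meaning = capable of


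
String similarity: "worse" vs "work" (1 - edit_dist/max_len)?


Word 1: "worse" (length 5)
Word 2: "work" (length 4)
One optimal edit sequence:
  1. keep 'w'
  2. keep 'o'
  3. keep 'r'
  4. delete 's'  (+1)
  5. substitute 'e' -> 'k'  (+1)
Edit distance = 2
Max length = max(5, 4) = 5
Similarity = 1 - 2/5
= 0.6000


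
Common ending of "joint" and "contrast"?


Word 1: "joint"
Word 2: "contrast"
Comparing from end:
  Pos -1: 't' == 't'
  Pos -2: 'n' != 's' (stop)
LCS = "t" (length 1)


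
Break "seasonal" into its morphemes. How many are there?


Word: "seasonal"
Morphemes: season | -al
Each morpheme carries meaning
= 2 morphemes


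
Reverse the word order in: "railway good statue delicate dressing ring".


Original: "railway good statue delicate dressing ring"
Words (1..n): railway | good | statue | delicate | dressing | ring
Reversed (n..1): ring | dressing | delicate | statue | good | railway
Result = "ring dressing delicate statue good railway"


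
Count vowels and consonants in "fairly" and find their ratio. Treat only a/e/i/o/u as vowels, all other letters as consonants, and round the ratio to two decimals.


Word: "fairly"
Vowels (a,e,i,o,u): 2
Consonants: 4
Ratio = 2/4
= 0.50


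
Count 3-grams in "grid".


Word: "grid" (length 4)
Number of 3-grams = length - 3 + 1 = 4 - 3 + 1
= 2


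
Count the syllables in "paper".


Word: "paper"
Syllable breakdown: pa · per
Counting: 2 parts
= 2 syllables


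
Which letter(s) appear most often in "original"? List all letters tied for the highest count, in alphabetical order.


Word: "original"
Letter counts:
  'a': 1
  'g': 1
  'i': 2
  'l': 1
  'n': 1
  'o': 1
  'r': 1
Maximum count = 2
Most frequent = 'i' (2 times each)


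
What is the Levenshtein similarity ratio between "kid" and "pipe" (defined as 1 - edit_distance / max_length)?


Word 1: "kid" (length 3)
Word 2: "pipe" (length 4)
One optimal edit sequence:
  1. substitute 'k' -> 'p'  (+1)
  2. keep 'i'
  3. insert 'p'  (+1)
  4. substitute 'd' -> 'e'  (+1)
Edit distance = 3
Max length = max(3, 4) = 4
Similarity = 1 - 3/4
= 0.2500


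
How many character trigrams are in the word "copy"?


Word: "copy" (length 4)
Number of 3-grams = length - 3 + 1 = 4 - 3 + 1
= 2


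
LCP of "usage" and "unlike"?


Word 1: "usage"
Word 2: "unlike"
Comparing from start:
  Pos 0: 'u' == 'u'
  Pos 1: 's' != 'n' (stop)
LCP = "u" (length 1)


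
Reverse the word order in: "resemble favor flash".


Original: "resemble favor flash"
Words (1..n): resemble | favor | flash
Reversed (n..1): flash | favor | resemble
Result = "flash favor resemble"


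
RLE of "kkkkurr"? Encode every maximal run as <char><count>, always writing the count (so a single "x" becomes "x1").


String: "kkkkurr"
Scanning for consecutive runs:
  'k' x 4
  'u' x 1
  'r' x 2
RLE = "k4u1r2"


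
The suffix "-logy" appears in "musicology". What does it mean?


Suffix: -logy
Example: musicology (music + -logy, with a spelling change)
Meaning = study of


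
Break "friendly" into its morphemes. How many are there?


Word: "friendly"
Morphemes: friend | -ly
Each morpheme carries meaning
= 2 morphemes


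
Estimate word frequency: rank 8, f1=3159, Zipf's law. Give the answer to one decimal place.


Zipf's law: f(r) = f(1) / r
f(1) = 3159
f(8) = 3159 / 8
= 394.9 occurrences


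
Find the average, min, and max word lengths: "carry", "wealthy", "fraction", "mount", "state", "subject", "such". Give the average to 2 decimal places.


Lengths: "carry"=5, "wealthy"=7, "fraction"=8, "mount"=5, "state"=5, "subject"=7, "such"=4
Sum = 41, Count = 7
Average = 41/7 = 5.86
= avg=5.86, min=4, max=8


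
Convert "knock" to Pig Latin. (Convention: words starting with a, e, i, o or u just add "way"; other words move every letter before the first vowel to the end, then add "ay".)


Word: "knock"
Starts with consonant(s) → move to end, add 'ay'
Consonant cluster: "kn"
Pig Latin = "ockknay"


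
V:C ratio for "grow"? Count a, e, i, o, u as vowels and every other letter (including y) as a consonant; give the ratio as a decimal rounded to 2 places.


Word: "grow"
Vowels (a,e,i,o,u): 1
Consonants: 3
Ratio = 1/3
= 0.33


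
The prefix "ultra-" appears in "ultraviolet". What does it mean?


Prefix: ultra-
Example: ultraviolet (ultra- + violet)
Meaning = beyond


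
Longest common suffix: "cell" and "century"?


Word 1: "cell"
Word 2: "century"
Comparing from end:
  Pos -1: 'l' != 'y' (stop)
LCS = "" (length 0)


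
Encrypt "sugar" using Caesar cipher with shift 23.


Word: "sugar"
Shift: 23
Each letter → (letter + shift) mod 26:
  's' (18) + 23 = 15 → 'p'
  'u' (20) + 23 = 17 → 'r'
  'g' (6) + 23 = 3 → 'd'
  'a' (0) + 23 = 23 → 'x'
  'r' (17) + 23 = 14 → 'o'
Result = "prdxo"


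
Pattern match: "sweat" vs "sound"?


Pattern of "sweat": [0, 1, 2, 3, 4]
Pattern of "sound": [0, 1, 2, 3, 4]
Patterns match
Same pattern = Yes


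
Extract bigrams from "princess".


Word: "princess" (length 8)
Number of bigrams = 8 - 2 + 1 = 7
  Position 0: "pr"
  Position 1: "ri"
  Position 2: "in"
  Position 3: "nc"
  Position 4: "ce"
  Position 5: "es"
  Position 6: "ss"
Bigrams = "pr", "ri", "in", "nc", "ce", "es", "ss"


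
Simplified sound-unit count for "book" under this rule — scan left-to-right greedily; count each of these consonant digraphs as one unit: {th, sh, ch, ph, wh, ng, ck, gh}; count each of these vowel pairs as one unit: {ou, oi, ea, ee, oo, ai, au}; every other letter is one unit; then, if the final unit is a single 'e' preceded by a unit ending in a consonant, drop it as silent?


Word: "book" (4 letters)
Left-to-right scan:
  (1) 'b' (letter)
  (2) 'oo' (vowel-pair)
  (3) 'k' (letter)
Units from scan: 3
Sound units = 3 units


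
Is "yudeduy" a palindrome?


Word: "yudeduy"
Reversed: "yudeduy"
Forward == Backward? yudeduy == yudeduy
Palindrome = Yes


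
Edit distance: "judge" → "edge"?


Word 1: "judge" (length 5)
Word 2: "edge" (length 4)
One optimal edit sequence (insert/delete/substitute each cost 1):
  1. delete 'j'  (+1)
  2. substitute 'u' -> 'e'  (+1)
  3. keep 'd'
  4. keep 'g'
  5. keep 'e'
Total edit operations: 2
Edit distance = 2


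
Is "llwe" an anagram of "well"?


Word 1: "well" → sorted: ellw
Word 2: "llwe" → sorted: ellw
Same letters? ellw == ellw
Anagram = Yes


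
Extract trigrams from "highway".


Word: "highway" (length 7)
Number of trigrams = 7 - 3 + 1 = 5
  Position 0: "hig"
  Position 1: "igh"
  Position 2: "ghw"
  Position 3: "hwa"
  Position 4: "way"
Trigrams = "hig", "igh", "ghw", "hwa", "way"


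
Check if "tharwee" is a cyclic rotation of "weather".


Word: "weather", Candidate: "tharwee"
Method: check if candidate is substring of word+word
"weatherweather" contains "tharwee"? No
Is rotation = No


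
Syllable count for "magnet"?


Word: "magnet"
Syllable breakdown: mag | net
Counting: 2 parts
= 2 syllables


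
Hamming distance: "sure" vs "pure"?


Comparing character by character (same length = 4):
  Pos 0: 's' vs 'p' !=
  Pos 1: 'u' vs 'u' =
  Pos 2: 'r' vs 'r' =
  Pos 3: 'e' vs 'e' =
Hamming distance = 1


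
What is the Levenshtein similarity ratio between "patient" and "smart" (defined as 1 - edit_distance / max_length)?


Word 1: "patient" (length 7)
Word 2: "smart" (length 5)
One optimal edit sequence:
  1. delete 'p'  (+1)
  2. delete 'a'  (+1)
  3. substitute 't' -> 's'  (+1)
  4. substitute 'i' -> 'm'  (+1)
  5. substitute 'e' -> 'a'  (+1)
  6. substitute 'n' -> 'r'  (+1)
  7. keep 't'
Edit distance = 6
Max length = max(7, 5) = 7
Similarity = 1 - 6/7
= 0.1429


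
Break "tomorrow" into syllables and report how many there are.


Word: "tomorrow"
Syllable breakdown: to / mor / row
Counting: 3 parts
= 3 syllables


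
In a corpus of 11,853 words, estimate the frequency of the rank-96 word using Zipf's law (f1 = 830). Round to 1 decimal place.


Zipf's law: f(r) = f(1) / r
f(1) = 830
f(96) = 830 / 96
= 8.6 occurrences


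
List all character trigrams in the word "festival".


Word: "festival" (length 8)
Number of trigrams = 8 - 3 + 1 = 6
  Position 0: "fes"
  Position 1: "est"
  Position 2: "sti"
  Position 3: "tiv"
  Position 4: "iva"
  Position 5: "val"
Trigrams = "fes", "est", "sti", "tiv", "iva", "val"


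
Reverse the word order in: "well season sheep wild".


Original: "well season sheep wild"
Words (1..n): well | season | sheep | wild
Reversed (n..1): wild | sheep | season | well
Result = "wild sheep season well"


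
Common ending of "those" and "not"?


Word 1: "those"
Word 2: "not"
Comparing from end:
  Pos -1: 'e' != 't' (stop)
LCS = "" (length 0)


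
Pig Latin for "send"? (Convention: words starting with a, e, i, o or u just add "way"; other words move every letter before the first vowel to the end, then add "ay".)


Word: "send"
Starts with consonant(s) → move to end, add 'ay'
Consonant cluster: "s"
Pig Latin = "endsay"


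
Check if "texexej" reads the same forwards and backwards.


Word: "texexej"
Reversed: "jexexet"
Forward == Backward? texexej != jexexet
Palindrome = No


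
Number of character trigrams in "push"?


Word: "push" (length 4)
Number of 3-grams = length - 3 + 1 = 4 - 3 + 1
= 2


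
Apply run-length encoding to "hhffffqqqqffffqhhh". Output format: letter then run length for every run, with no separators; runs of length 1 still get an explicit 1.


String: "hhffffqqqqffffqhhh"
Scanning for consecutive runs:
  'h' x 2
  'f' x 4
  'q' x 4
  'f' x 4
  'q' x 1
  'h' x 3
RLE = "h2f4q4f4q1h3"


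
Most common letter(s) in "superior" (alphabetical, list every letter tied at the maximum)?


Word: "superior"
Letter counts:
  'e': 1
  'i': 1
  'o': 1
  'p': 1
  'r': 2
  's': 1
  'u': 1
Maximum count = 2
Most frequent = 'r' (2 times each)


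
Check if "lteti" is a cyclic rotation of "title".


Word: "title", Candidate: "lteti"
Method: check if candidate is substring of word+word
"titletitle" contains "lteti"? No
Is rotation = No


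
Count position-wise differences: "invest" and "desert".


Comparing character by character (same length = 6):
  Pos 0: 'i' vs 'd' !=
  Pos 1: 'n' vs 'e' !=
  Pos 2: 'v' vs 's' !=
  Pos 3: 'e' vs 'e' =
  Pos 4: 's' vs 'r' !=
  Pos 5: 't' vs 't' =
Hamming distance = 4


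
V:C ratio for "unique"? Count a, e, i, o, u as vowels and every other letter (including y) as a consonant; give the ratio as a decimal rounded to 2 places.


Word: "unique"
Vowels (a,e,i,o,u): 4
Consonants: 2
Ratio = 4/2
= 2.00


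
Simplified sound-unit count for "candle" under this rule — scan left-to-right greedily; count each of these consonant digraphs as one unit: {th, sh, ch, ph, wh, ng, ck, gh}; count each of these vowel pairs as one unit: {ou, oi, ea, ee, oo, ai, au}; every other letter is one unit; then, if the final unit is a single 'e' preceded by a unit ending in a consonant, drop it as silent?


Word: "candle" (6 letters)
Left-to-right scan:
  (1) 'c' (letter)
  (2) 'a' (letter)
  (3) 'n' (letter)
  (4) 'd' (letter)
  (5) 'l' (letter)
  (6) 'e' (letter)
Units from scan: 6
Final unit is 'e' after a consonant -> drop as silent (-1)
Sound units = 5 units


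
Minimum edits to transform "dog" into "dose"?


Word 1: "dog" (length 3)
Word 2: "dose" (length 4)
One optimal edit sequence (insert/delete/substitute each cost 1):
  1. keep 'd'
  2. keep 'o'
  3. insert 's'  (+1)
  4. substitute 'g' -> 'e'  (+1)
Total edit operations: 2
Edit distance = 2


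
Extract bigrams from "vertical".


Word: "vertical" (length 8)
Number of bigrams = 8 - 2 + 1 = 7
  Position 0: "ve"
  Position 1: "er"
  Position 2: "rt"
  Position 3: "ti"
  Position 4: "ic"
  Position 5: "ca"
  Position 6: "al"
Bigrams = "ve", "er", "rt", "ti", "ic", "ca", "al"


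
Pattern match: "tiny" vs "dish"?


Pattern of "tiny": [0, 1, 2, 3]
Pattern of "dish": [0, 1, 2, 3]
Patterns match
Same pattern = Yes


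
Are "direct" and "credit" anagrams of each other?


Word 1: "direct" → sorted: cdeirt
Word 2: "credit" → sorted: cdeirt
Same letters? cdeirt == cdeirt
Anagram = Yes


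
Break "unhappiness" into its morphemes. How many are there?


Word: "unhappiness"
Morphemes: un- / happi / -ness
Each morpheme carries meaning
= 3 morphemes


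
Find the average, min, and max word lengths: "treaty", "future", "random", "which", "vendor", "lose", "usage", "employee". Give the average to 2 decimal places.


Lengths: "treaty"=6, "future"=6, "random"=6, "which"=5, "vendor"=6, "lose"=4, "usage"=5, "employee"=8
Sum = 46, Count = 8
Average = 46/8 = 5.75
= avg=5.75, min=4, max=8


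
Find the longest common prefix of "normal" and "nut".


Word 1: "normal"
Word 2: "nut"
Comparing from start:
  Pos 0: 'n' == 'n'
  Pos 1: 'o' != 'u' (stop)
LCP = "n" (length 1)


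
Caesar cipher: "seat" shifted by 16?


Word: "seat"
Shift: 16
Each letter → (letter + shift) mod 26:
  's' (18) + 16 = 8 → 'i'
  'e' (4) + 16 = 20 → 'u'
  'a' (0) + 16 = 16 → 'q'
  't' (19) + 16 = 9 → 'j'
Result = "iuqj"


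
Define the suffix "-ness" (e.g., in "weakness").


Suffix: -ness
Example: weakness = weak + -ness
Meaning = state of being


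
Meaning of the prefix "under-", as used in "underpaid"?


Prefix: under-
Example: underpaid (under- + paid)
Meaning = insufficient


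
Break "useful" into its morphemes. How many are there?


Word: "useful"
Morphemes: use / -ful
Each morpheme carries meaning
= 2 morphemes


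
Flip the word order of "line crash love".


Original: "line crash love"
Words (1..n): line | crash | love
Reversed (n..1): love | crash | line
Result = "love crash line"


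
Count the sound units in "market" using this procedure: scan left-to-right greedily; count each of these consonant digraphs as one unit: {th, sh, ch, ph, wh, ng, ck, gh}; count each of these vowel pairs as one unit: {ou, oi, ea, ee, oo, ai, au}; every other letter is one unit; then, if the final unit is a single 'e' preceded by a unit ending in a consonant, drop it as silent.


Word: "market" (6 letters)
Left-to-right scan:
  1. 'm' (letter)
  2. 'a' (letter)
  3. 'r' (letter)
  4. 'k' (letter)
  5. 'e' (letter)
  6. 't' (letter)
Units from scan: 6
Sound units = 6 units


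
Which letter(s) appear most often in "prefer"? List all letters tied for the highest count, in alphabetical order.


Word: "prefer"
Letter counts:
  'e': 2
  'f': 1
  'p': 1
  'r': 2
Maximum count = 2
Most frequent = 'e', 'r' (2 times each)


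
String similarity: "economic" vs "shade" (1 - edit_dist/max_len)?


Word 1: "economic" (length 8)
Word 2: "shade" (length 5)
One optimal edit sequence:
  1. delete 'e'  (+1)
  2. delete 'c'  (+1)
  3. delete 'o'  (+1)
  4. substitute 'n' -> 's'  (+1)
  5. substitute 'o' -> 'h'  (+1)
  6. substitute 'm' -> 'a'  (+1)
  7. substitute 'i' -> 'd'  (+1)
  8. substitute 'c' -> 'e'  (+1)
Edit distance = 8
Max length = max(8, 5) = 8
Similarity = 1 - 8/8
= 0.0000


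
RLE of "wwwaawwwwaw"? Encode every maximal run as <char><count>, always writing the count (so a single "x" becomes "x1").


String: "wwwaawwwwaw"
Scanning for consecutive runs:
  'w' x 3
  'a' x 2
  'w' x 4
  'a' x 1
  'w' x 1
RLE = "w3a2w4a1w1"


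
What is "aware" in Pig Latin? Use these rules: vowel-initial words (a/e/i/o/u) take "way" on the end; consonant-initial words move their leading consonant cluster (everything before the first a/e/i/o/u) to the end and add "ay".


Word: "aware"
Starts with vowel → add 'way'
Pig Latin = "awareway"


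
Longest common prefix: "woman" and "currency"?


Word 1: "woman"
Word 2: "currency"
Comparing from start:
  Pos 0: 'w' != 'c' (stop)
LCP = "" (length 0)


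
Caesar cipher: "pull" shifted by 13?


Word: "pull"
Shift: 13
Each letter → (letter + shift) mod 26:
  'p' (15) + 13 = 2 → 'c'
  'u' (20) + 13 = 7 → 'h'
  'l' (11) + 13 = 24 → 'y'
  'l' (11) + 13 = 24 → 'y'
Result = "chyy"


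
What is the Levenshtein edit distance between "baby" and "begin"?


Word 1: "baby" (length 4)
Word 2: "begin" (length 5)
One optimal edit sequence (insert/delete/substitute each cost 1):
  1. keep 'b'
  2. insert 'e'  (+1)
  3. substitute 'a' -> 'g'  (+1)
  4. substitute 'b' -> 'i'  (+1)
  5. substitute 'y' -> 'n'  (+1)
Total edit operations: 4
Edit distance = 4


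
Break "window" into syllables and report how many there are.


Word: "window"
Syllable breakdown: win-dow
Counting: 2 parts
= 2 syllables


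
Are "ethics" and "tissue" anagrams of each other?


Word 1: "ethics" → sorted: cehist
Word 2: "tissue" → sorted: eisstu
Same letters? cehist != eisstu
Anagram = No


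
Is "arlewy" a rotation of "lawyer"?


Word: "lawyer", Candidate: "arlewy"
Method: check if candidate is substring of word+word
"lawyerlawyer" contains "arlewy"? No
Is rotation = No


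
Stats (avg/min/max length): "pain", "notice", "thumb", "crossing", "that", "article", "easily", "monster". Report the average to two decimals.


Lengths: "pain"=4, "notice"=6, "thumb"=5, "crossing"=8, "that"=4, "article"=7, "easily"=6, "monster"=7
Sum = 47, Count = 8
Average = 47/8 = 5.88
= avg=5.88, min=4, max=8


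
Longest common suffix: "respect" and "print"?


Word 1: "respect"
Word 2: "print"
Comparing from end:
  Pos -1: 't' == 't'
  Pos -2: 'c' != 'n' (stop)
LCS = "t" (length 1)


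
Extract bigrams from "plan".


Word: "plan" (length 4)
Number of bigrams = 4 - 2 + 1 = 3
  Position 0: "pl"
  Position 1: "la"
  Position 2: "an"
Bigrams = "pl", "la", "an"


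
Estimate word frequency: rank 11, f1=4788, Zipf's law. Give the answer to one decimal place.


Zipf's law: f(r) = f(1) / r
f(1) = 4788
f(11) = 4788 / 11
= 435.3 occurrences


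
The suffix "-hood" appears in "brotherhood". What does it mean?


Suffix: -hood
As in: brotherhood -> brother + -hood
Meaning = state / condition


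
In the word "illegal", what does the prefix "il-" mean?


Prefix: il-
As in: illegal -> il- + legal
Meaning = not


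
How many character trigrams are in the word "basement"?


Word: "basement" (length 8)
Number of 3-grams = length - 3 + 1 = 8 - 3 + 1
= 6


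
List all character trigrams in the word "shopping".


Word: "shopping" (length 8)
Number of trigrams = 8 - 3 + 1 = 6
  Position 0: "sho"
  Position 1: "hop"
  Position 2: "opp"
  Position 3: "ppi"
  Position 4: "pin"
  Position 5: "ing"
Trigrams = "sho", "hop", "opp", "ppi", "pin", "ing"


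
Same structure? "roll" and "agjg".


Pattern of "roll": [0, 1, 2, 2]
Pattern of "agjg": [0, 1, 2, 1]
Patterns do not match
Same pattern = No


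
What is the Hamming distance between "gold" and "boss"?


Comparing character by character (same length = 4):
  Pos 0: 'g' vs 'b' !=
  Pos 1: 'o' vs 'o' =
  Pos 2: 'l' vs 's' !=
  Pos 3: 'd' vs 's' !=
Hamming distance = 3


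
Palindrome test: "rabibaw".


Word: "rabibaw"
Reversed: "wabibar"
Forward == Backward? rabibaw != wabibar
Palindrome = No


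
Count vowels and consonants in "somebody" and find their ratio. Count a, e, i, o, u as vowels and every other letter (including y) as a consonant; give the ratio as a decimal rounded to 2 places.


Word: "somebody"
Vowels (a,e,i,o,u): 3
Consonants: 5
Ratio = 3/5
= 0.60


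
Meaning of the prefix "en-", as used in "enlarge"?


Prefix: en-
Example: enlarge = en- + large
Meaning = cause to / put into


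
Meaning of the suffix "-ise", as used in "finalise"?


Suffix: -ise
Example: finalise (final + -ise)
Meaning = to make


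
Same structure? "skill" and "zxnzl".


Pattern of "skill": [0, 1, 2, 3, 3]
Pattern of "zxnzl": [0, 1, 2, 0, 3]
Patterns do not match
Same pattern = No


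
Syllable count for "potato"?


Word: "potato"
Syllable breakdown: po · ta · to
Counting: 3 parts
= 3 syllables
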